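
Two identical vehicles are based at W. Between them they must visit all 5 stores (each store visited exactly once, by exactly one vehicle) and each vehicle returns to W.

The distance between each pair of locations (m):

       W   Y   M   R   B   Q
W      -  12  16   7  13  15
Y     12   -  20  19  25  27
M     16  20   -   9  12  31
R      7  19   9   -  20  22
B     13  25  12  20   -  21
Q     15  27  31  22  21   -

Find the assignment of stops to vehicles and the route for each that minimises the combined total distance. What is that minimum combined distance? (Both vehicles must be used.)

Check every non-empty split of the stops between the two vehicles; for each half take its own optimal tour:
  {Y} + {M, R, B, Q}: 24 + 64 = 88
  {M} + {Y, R, B, Q}: 32 + 87 = 119
  {Y, M} + {R, B, Q}: 48 + 63 = 111
  {R} + {Y, M, B, Q}: 14 + 80 = 94
  {Y, R} + {M, B, Q}: 38 + 64 = 102
  {M, R} + {Y, B, Q}: 32 + 73 = 105
  … (15 splits in total)
Best: vehicle 1 W → Y → W = 24; vehicle 2 W → R → M → B → Q → W = 64; combined 88.

88 m — the smallest possible combined total.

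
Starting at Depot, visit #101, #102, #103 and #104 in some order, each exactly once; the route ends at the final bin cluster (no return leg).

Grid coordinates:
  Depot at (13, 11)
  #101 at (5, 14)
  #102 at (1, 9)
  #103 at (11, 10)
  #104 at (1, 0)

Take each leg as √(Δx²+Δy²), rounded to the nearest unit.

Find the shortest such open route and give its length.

Minimum one-way distance = 24.

There are 4! = 24 possible orderings.
Depot → #101 → #102 → #103 → #104: 9+6+10+14 = 39
Depot → #101 → #102 → #104 → #103: 9+6+9+14 = 38
Depot → #101 → #103 → #102 → #104: 9+7+10+9 = 35
Depot → #101 → #103 → #104 → #102: 9+7+14+9 = 39
Depot → #101 → #104 → #102 → #103: 9+15+9+10 = 43
Depot → #101 → #104 → #103 → #102: 9+15+14+10 = 48
Depot → #102 → #101 → #103 → #104: 12+6+7+14 = 39
Depot → #102 → #101 → #104 → #103: 12+6+15+14 = 47
Depot → #102 → #103 → #101 → #104: 12+10+7+15 = 44
Depot → #102 → #103 → #104 → #101: 12+10+14+15 = 51
Depot → #102 → #104 → #101 → #103: 12+9+15+7 = 43
Depot → #102 → #104 → #103 → #101: 12+9+14+7 = 42
Depot → #103 → #101 → #102 → #104: 2+7+6+9 = 24
Depot → #103 → #101 → #104 → #102: 2+7+15+9 = 33
… (10 more)
The minimum is 24.
One shortest path: Depot → #103 → #101 → #102 → #104.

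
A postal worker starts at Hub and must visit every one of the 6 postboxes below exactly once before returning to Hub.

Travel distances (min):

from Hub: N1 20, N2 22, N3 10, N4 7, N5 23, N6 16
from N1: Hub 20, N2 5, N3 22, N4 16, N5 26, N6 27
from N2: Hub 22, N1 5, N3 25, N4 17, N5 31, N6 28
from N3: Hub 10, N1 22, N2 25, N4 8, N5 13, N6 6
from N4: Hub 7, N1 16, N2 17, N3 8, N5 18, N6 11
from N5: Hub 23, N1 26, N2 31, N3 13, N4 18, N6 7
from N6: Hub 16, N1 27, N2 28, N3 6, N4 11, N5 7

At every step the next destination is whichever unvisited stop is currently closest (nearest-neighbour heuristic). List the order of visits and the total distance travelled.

Total distance 81 min via the nearest-neighbour route Hub → N4 → N3 → N6 → N5 → N1 → N2 → Hub.

Hub → [N4:7 / N3:10 / N6:16 / N1:20 / N2:22 / N5:23] → N4 (7)
N4 → [N3:8 / N6:11 / N1:16 / N2:17 / N5:18] → N3 (8)
N3 → [N6:6 / N5:13 / N1:22 / N2:25] → N6 (6)
N6 → [N5:7 / N1:27 / N2:28] → N5 (7)
N5 → [N1:26 / N2:31] → N1 (26)
N1 → [N2:5] → N2 (5)
Return N2→Hub: 22.
Total = 7 + 8 + 6 + 7 + 26 + 5 + 22 = 81.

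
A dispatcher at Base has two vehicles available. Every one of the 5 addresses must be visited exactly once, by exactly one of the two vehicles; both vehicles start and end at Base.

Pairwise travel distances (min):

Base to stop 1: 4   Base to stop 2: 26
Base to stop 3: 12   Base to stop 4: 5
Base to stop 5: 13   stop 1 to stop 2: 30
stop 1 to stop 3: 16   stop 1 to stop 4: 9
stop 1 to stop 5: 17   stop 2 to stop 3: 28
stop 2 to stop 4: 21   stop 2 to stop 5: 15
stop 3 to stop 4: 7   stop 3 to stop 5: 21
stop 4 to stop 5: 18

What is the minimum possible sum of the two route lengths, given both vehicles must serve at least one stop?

76 min — the smallest possible combined total.

There are 2^4 − 1 = 15 ways to divide the 5 stops into two non-empty groups. For each, the best each vehicle can do is its own shortest tour through its group:
  {stop 1} + {stop 2, stop 3, stop 4, stop 5}: 8 + 68 = 76
  {stop 2} + {stop 1, stop 3, stop 4, stop 5}: 52 + 54 = 106
  {stop 1, stop 2} + {stop 3, stop 4, stop 5}: 60 + 46 = 106
  {stop 3} + {stop 1, stop 2, stop 4, stop 5}: 24 + 62 = 86
  {stop 1, stop 3} + {stop 2, stop 4, stop 5}: 32 + 54 = 86
  {stop 2, stop 3} + {stop 1, stop 4, stop 5}: 66 + 44 = 110
  … (15 splits in total)
Best: vehicle 1 Base → stop 1 → Base = 8; vehicle 2 Base → stop 3 → stop 4 → stop 2 → stop 5 → Base = 68; combined 76.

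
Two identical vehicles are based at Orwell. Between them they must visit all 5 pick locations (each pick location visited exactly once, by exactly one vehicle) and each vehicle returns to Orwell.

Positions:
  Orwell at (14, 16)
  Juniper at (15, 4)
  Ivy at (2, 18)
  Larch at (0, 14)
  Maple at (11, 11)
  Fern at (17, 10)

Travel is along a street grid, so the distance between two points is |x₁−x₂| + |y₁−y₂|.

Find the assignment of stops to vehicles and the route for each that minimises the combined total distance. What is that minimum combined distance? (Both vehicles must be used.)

There are 2^4 − 1 = 15 ways to divide the 5 stops into two non-empty groups. For each, the best each vehicle can do is its own shortest tour through its group:
  {Juniper} + {Ivy, Larch, Maple, Fern}: 26 + 50 = 76
  {Ivy} + {Juniper, Larch, Maple, Fern}: 28 + 58 = 86
  {Juniper, Ivy} + {Larch, Maple, Fern}: 54 + 46 = 100
  {Larch} + {Juniper, Ivy, Maple, Fern}: 32 + 58 = 90
  {Juniper, Larch} + {Ivy, Maple, Fern}: 54 + 46 = 100
  {Ivy, Larch} + {Juniper, Maple, Fern}: 36 + 36 = 72
  … (15 splits in total)
Best: vehicle 1 Orwell → Ivy → Larch → Orwell = 36; vehicle 2 Orwell → Juniper → Fern → Maple → Orwell = 36; combined 72.

72 — the smallest possible combined total.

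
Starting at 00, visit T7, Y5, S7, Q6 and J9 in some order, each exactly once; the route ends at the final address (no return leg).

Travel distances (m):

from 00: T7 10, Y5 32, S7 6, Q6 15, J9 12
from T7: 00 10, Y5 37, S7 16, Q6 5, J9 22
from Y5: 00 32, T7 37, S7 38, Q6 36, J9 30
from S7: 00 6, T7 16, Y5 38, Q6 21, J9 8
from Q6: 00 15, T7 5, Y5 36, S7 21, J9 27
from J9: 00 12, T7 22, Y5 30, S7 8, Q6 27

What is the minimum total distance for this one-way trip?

Minimum one-way distance = 74 m.

There are 5! = 120 possible orderings.
00 - T7 - Y5 - S7 - Q6 - J9: 10+37+38+21+27 = 133
00 - T7 - Y5 - S7 - J9 - Q6: 10+37+38+8+27 = 120
00 - T7 - Y5 - Q6 - S7 - J9: 10+37+36+21+8 = 112
00 - T7 - Y5 - Q6 - J9 - S7: 10+37+36+27+8 = 118
00 - T7 - Y5 - J9 - S7 - Q6: 10+37+30+8+21 = 106
00 - T7 - Y5 - J9 - Q6 - S7: 10+37+30+27+21 = 125
00 - T7 - S7 - Y5 - Q6 - J9: 10+16+38+36+27 = 127
00 - T7 - S7 - Y5 - J9 - Q6: 10+16+38+30+27 = 121
00 - T7 - S7 - Q6 - Y5 - J9: 10+16+21+36+30 = 113
00 - T7 - S7 - Q6 - J9 - Y5: 10+16+21+27+30 = 104
00 - T7 - S7 - J9 - Y5 - Q6: 10+16+8+30+36 = 100
00 - T7 - S7 - J9 - Q6 - Y5: 10+16+8+27+36 = 97
00 - T7 - Q6 - Y5 - S7 - J9: 10+5+36+38+8 = 97
00 - T7 - Q6 - Y5 - J9 - S7: 10+5+36+30+8 = 89
… (106 more)
00 - T7 - Q6 - S7 - J9 - Y5: 10+5+21+8+30 = 74  ← best
The minimum is 74.
One shortest path: 00 → T7 → Q6 → S7 → J9 → Y5.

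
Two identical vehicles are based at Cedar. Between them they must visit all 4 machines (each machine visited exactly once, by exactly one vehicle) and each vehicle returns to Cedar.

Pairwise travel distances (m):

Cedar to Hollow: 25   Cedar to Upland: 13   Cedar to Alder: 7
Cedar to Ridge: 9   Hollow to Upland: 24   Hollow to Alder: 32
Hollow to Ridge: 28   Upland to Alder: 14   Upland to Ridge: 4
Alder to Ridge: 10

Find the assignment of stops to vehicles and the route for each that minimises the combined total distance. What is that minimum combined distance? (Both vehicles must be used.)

Try each way of splitting the stops between the two vehicles (each non-empty) and, for each split, find the best tour for each vehicle:
  {Hollow} + {Upland, Alder, Ridge}: 50 + 34 = 84
  {Upland} + {Hollow, Alder, Ridge}: 26 + 70 = 96
  {Hollow, Upland} + {Alder, Ridge}: 62 + 26 = 88
  {Alder} + {Hollow, Upland, Ridge}: 14 + 62 = 76
  {Hollow, Alder} + {Upland, Ridge}: 64 + 26 = 90
  {Upland, Alder} + {Hollow, Ridge}: 34 + 62 = 96
  … (7 splits in total)
Best: vehicle 1 Cedar → Alder → Cedar = 14; vehicle 2 Cedar → Hollow → Upland → Ridge → Cedar = 62; combined 76.

Minimum combined distance: 76 m.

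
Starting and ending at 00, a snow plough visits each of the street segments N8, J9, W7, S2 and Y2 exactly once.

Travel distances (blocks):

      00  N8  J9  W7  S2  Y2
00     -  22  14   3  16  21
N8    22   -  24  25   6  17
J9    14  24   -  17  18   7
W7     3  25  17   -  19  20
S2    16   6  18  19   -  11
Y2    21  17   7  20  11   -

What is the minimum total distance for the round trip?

00 → N8 → J9 → W7 → S2 → Y2 → 00: 22+24+17+19+11+21 = 114
00 → N8 → J9 → W7 → Y2 → S2 → 00: 22+24+17+20+11+16 = 110
00 → N8 → J9 → S2 → W7 → Y2 → 00: 22+24+18+19+20+21 = 124
00 → N8 → J9 → S2 → Y2 → W7 → 00: 22+24+18+11+20+3 = 98
00 → N8 → J9 → Y2 → W7 → S2 → 00: 22+24+7+20+19+16 = 108
00 → N8 → J9 → Y2 → S2 → W7 → 00: 22+24+7+11+19+3 = 86
00 → N8 → W7 → J9 → S2 → Y2 → 00: 22+25+17+18+11+21 = 114
00 → N8 → W7 → J9 → Y2 → S2 → 00: 22+25+17+7+11+16 = 98
00 → N8 → W7 → S2 → J9 → Y2 → 00: 22+25+19+18+7+21 = 112
00 → N8 → W7 → S2 → Y2 → J9 → 00: 22+25+19+11+7+14 = 98
00 → N8 → W7 → Y2 → J9 → S2 → 00: 22+25+20+7+18+16 = 108
00 → N8 → W7 → Y2 → S2 → J9 → 00: 22+25+20+11+18+14 = 110
00 → N8 → S2 → J9 → W7 → Y2 → 00: 22+6+18+17+20+21 = 104
00 → N8 → S2 → J9 → Y2 → W7 → 00: 22+6+18+7+20+3 = 76
… (46 more)
00 → N8 → S2 → Y2 → J9 → W7 → 00: 22+6+11+7+17+3 = 66  ← best
The minimum is 66.
One optimal route: 00 → N8 → S2 → Y2 → J9 → W7 → 00 (or its reverse).

Minimum total distance: 66 blocks.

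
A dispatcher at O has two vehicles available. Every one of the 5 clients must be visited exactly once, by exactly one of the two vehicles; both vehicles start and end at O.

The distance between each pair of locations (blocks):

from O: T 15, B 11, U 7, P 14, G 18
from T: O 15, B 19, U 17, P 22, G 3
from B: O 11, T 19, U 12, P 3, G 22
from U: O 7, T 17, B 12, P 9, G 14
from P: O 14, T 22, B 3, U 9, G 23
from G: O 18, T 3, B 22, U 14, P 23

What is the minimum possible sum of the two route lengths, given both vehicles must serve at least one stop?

Try each way of splitting the stops between the two vehicles (each non-empty) and, for each split, find the best tour for each vehicle:
  {T} + {B, U, P, G}: 30 + 55 = 85
  {B} + {T, U, P, G}: 22 + 55 = 77
  {T, B} + {U, P, G}: 45 + 55 = 100
  {U} + {T, B, P, G}: 14 + 55 = 69
  {T, U} + {B, P, G}: 39 + 55 = 94
  {B, U} + {T, P, G}: 30 + 55 = 85
  … (15 splits in total)
  {B, U, P} + {T, G}: 30 + 36 = 66  ← best
Best: vehicle 1 O → B → P → U → O = 30; vehicle 2 O → T → G → O = 36; combined 66.

Minimum combined distance: 66 blocks.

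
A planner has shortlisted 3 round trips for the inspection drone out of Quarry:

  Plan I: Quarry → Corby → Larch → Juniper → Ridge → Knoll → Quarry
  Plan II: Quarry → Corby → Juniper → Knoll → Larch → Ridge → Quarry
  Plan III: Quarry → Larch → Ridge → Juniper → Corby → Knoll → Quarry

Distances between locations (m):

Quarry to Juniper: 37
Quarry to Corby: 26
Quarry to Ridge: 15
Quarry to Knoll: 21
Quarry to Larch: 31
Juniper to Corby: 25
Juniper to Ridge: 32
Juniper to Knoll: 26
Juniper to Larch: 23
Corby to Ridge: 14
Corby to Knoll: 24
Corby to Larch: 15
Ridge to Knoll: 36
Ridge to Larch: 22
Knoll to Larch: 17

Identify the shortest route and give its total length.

Shortest is Plan II, total 131 m.

Plan I: 26 + 15 + 23 + 32 + 36 + 21 = 153
Plan II: 26 + 25 + 26 + 17 + 22 + 15 = 131
Plan III: 31 + 22 + 32 + 25 + 24 + 21 = 155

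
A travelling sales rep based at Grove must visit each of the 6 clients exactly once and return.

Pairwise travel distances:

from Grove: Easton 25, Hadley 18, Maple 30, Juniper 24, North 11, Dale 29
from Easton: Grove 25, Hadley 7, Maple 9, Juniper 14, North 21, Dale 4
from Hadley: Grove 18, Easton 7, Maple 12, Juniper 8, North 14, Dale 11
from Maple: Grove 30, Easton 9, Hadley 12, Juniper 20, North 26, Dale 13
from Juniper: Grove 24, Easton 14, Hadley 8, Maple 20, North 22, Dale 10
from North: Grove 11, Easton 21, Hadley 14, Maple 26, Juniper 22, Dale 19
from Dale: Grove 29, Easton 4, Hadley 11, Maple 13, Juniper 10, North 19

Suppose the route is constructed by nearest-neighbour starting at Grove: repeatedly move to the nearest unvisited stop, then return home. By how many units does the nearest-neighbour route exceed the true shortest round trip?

Grove: North=11, Hadley=18, Juniper=24, Easton=25, Dale=29, Maple=30 ⇒ North
North: Hadley=14, Dale=19, Easton=21, Juniper=22, Maple=26 ⇒ Hadley
Hadley: Easton=7, Juniper=8, Dale=11, Maple=12 ⇒ Easton
Easton: Dale=4, Maple=9, Juniper=14 ⇒ Dale
Dale: Juniper=10, Maple=13 ⇒ Juniper
Juniper: Maple=20 ⇒ Maple
NN route Grove → North → Hadley → Easton → Dale → Juniper → Maple → Grove costs 96.
Optimal: Grove → Juniper → Dale → Easton → Maple → Hadley → North → Grove costs 84 (by enumerating all 360 distinct tours).
Excess = 96 − 84 = 12.

12 longer than the optimal tour.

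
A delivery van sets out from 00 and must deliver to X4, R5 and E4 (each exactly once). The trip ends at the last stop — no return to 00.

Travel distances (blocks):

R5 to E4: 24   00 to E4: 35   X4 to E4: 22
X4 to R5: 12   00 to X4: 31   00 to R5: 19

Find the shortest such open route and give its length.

There are 3! = 6 possible orderings.
00 - X4 - R5 - E4: 31+12+24 = 67
00 - X4 - E4 - R5: 31+22+24 = 77
00 - R5 - X4 - E4: 19+12+22 = 53
00 - R5 - E4 - X4: 19+24+22 = 65
00 - E4 - X4 - R5: 35+22+12 = 69
00 - E4 - R5 - X4: 35+24+12 = 71
The minimum is 53.
One shortest path: 00 → R5 → X4 → E4.

53 blocks — the minimum one-way total.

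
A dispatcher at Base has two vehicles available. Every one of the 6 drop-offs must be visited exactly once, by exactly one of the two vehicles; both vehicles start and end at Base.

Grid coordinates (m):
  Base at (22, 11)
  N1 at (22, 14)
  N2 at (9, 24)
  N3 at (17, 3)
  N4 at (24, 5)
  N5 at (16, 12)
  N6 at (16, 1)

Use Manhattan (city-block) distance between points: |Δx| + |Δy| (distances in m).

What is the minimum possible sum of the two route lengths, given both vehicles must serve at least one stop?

Check every non-empty split of the stops between the two vehicles; for each half take its own optimal tour:
  {N1} + {N2, N3, N4, N5, N6}: 6 + 76 = 82
  {N2} + {N1, N3, N4, N5, N6}: 52 + 42 = 94
  {N1, N2} + {N3, N4, N5, N6}: 52 + 38 = 90
  {N3} + {N1, N2, N4, N5, N6}: 26 + 76 = 102
  {N1, N3} + {N2, N4, N5, N6}: 32 + 76 = 108
  {N2, N3} + {N1, N4, N5, N6}: 68 + 42 = 110
  … (31 splits in total)
Best: vehicle 1 Base → N1 → Base = 6; vehicle 2 Base → N2 → N5 → N6 → N3 → N4 → Base = 76; combined 82.

Minimum combined distance: 82 m.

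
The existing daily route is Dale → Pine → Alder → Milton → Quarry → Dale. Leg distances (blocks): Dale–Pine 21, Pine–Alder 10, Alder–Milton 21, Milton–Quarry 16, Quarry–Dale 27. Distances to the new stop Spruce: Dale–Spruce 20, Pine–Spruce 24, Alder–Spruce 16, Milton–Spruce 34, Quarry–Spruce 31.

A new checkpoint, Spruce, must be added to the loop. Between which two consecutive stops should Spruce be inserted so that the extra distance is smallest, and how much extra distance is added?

Adding 23 blocks by placing Spruce on the Dale–Pine leg.

Insertion cost between consecutive stops i–j is d(i,Spruce) + d(Spruce,j) − d(i,j):
  between Dale and Pine: 20 + 24 − 21 = 23
  between Pine and Alder: 24 + 16 − 10 = 30
  between Alder and Milton: 16 + 34 − 21 = 29
  between Milton and Quarry: 34 + 31 − 16 = 49
  between Quarry and Dale: 31 + 20 − 27 = 24
Cheapest insertion is between Dale and Pine, adding 23.
New total = 95 + 23 = 118.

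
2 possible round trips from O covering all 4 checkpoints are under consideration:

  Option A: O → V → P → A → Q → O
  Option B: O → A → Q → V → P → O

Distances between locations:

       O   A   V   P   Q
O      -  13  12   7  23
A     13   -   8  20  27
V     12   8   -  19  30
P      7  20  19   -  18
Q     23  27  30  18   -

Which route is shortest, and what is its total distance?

Option A: 12 + 19 + 20 + 27 + 23 = 101
Option B: 13 + 27 + 30 + 19 + 7 = 96

Shortest is Option B, total 96.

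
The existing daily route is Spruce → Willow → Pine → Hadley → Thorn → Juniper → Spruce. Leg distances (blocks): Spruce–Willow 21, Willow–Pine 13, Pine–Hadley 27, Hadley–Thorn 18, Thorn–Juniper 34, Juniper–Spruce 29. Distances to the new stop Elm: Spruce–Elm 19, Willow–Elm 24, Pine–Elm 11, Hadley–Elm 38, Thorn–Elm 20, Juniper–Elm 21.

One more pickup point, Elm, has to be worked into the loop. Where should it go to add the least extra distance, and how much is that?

Adding 7 blocks by placing Elm on the Thorn–Juniper leg.

Insertion cost between consecutive stops i–j is d(i,Elm) + d(Elm,j) − d(i,j):
  between Spruce and Willow: 19 + 24 − 21 = 22
  between Willow and Pine: 24 + 11 − 13 = 22
  between Pine and Hadley: 11 + 38 − 27 = 22
  between Hadley and Thorn: 38 + 20 − 18 = 40
  between Thorn and Juniper: 20 + 21 − 34 = 7
  between Juniper and Spruce: 21 + 19 − 29 = 11
Cheapest insertion is between Thorn and Juniper, adding 7.
New total = 142 + 7 = 149.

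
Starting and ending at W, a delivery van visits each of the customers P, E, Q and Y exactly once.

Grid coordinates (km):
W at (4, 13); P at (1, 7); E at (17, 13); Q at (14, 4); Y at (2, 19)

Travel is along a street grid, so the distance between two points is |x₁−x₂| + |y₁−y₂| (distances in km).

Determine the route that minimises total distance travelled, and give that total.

62 km — the shortest possible round trip.

With 4 stops there are 4!/2 = 12 distinct round trips (a route and its reverse cost the same).
W → P → E → Q → Y → W: 9+22+12+27+8 = 78
W → P → E → Y → Q → W: 9+22+21+27+19 = 98
W → P → Q → E → Y → W: 9+16+12+21+8 = 66
W → P → Q → Y → E → W: 9+16+27+21+13 = 86
W → P → Y → E → Q → W: 9+13+21+12+19 = 74
W → P → Y → Q → E → W: 9+13+27+12+13 = 74
W → E → P → Q → Y → W: 13+22+16+27+8 = 86
W → E → P → Y → Q → W: 13+22+13+27+19 = 94
W → E → Q → P → Y → W: 13+12+16+13+8 = 62
W → E → Y → P → Q → W: 13+21+13+16+19 = 82
W → Q → P → E → Y → W: 19+16+22+21+8 = 86
W → Q → E → P → Y → W: 19+12+22+13+8 = 74
The minimum is 62.
One optimal route: W → E → Q → P → Y → W (or its reverse).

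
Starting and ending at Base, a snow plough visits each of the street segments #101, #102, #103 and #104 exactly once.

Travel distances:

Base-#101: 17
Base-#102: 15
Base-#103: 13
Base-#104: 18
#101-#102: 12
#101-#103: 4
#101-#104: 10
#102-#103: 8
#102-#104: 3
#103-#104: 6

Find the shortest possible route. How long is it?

45 — the shortest possible round trip.

With 4 stops there are 4!/2 = 12 distinct round trips (a route and its reverse cost the same).
Base-#101-#102-#103-#104-Base: 17+12+8+6+18 = 61
Base-#101-#102-#104-#103-Base: 17+12+3+6+13 = 51
Base-#101-#103-#102-#104-Base: 17+4+8+3+18 = 50
Base-#101-#103-#104-#102-Base: 17+4+6+3+15 = 45
Base-#101-#104-#102-#103-Base: 17+10+3+8+13 = 51
Base-#101-#104-#103-#102-Base: 17+10+6+8+15 = 56
Base-#102-#101-#103-#104-Base: 15+12+4+6+18 = 55
Base-#102-#101-#104-#103-Base: 15+12+10+6+13 = 56
Base-#102-#103-#101-#104-Base: 15+8+4+10+18 = 55
Base-#102-#104-#101-#103-Base: 15+3+10+4+13 = 45
Base-#103-#101-#102-#104-Base: 13+4+12+3+18 = 50
Base-#103-#102-#101-#104-Base: 13+8+12+10+18 = 61
The minimum is 45.
One optimal route: Base → #101 → #103 → #104 → #102 → Base (or its reverse).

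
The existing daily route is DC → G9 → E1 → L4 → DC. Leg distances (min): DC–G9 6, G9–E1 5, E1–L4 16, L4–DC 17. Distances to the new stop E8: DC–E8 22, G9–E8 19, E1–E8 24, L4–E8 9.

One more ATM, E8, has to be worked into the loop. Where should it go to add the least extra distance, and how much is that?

Insertion cost between consecutive stops i–j is d(i,E8) + d(E8,j) − d(i,j):
  between DC and G9: 22 + 19 − 6 = 35
  between G9 and E1: 19 + 24 − 5 = 38
  between E1 and L4: 24 + 9 − 16 = 17
  between L4 and DC: 9 + 22 − 17 = 14
Cheapest insertion is between L4 and DC, adding 14.
New total = 44 + 14 = 58.

Minimum extra distance: 14 min, inserting E8 between L4 and DC.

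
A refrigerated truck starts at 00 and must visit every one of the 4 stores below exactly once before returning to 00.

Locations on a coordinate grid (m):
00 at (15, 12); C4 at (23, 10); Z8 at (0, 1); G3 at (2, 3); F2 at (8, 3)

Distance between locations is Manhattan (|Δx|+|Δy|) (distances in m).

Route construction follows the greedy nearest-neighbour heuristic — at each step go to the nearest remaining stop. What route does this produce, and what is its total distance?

00 → [C4:10 / F2:16 / G3:22 / Z8:26] → C4 (10)
C4 → [F2:22 / G3:28 / Z8:32] → F2 (22)
F2 → [G3:6 / Z8:10] → G3 (6)
G3 → [Z8:4] → Z8 (4)
Return Z8→00: 26.
Total = 10 + 22 + 6 + 4 + 26 = 68.

Total distance 68 m via the nearest-neighbour route 00 → C4 → F2 → G3 → Z8 → 00.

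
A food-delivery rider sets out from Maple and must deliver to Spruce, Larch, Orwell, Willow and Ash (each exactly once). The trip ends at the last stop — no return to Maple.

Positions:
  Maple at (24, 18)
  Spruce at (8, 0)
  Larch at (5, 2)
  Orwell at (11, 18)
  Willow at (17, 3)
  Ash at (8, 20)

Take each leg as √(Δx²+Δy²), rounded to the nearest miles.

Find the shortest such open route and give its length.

There are 5! = 120 possible orderings.
Maple→Spruce→Larch→Orwell→Willow→Ash: 24+4+17+16+19 = 80
Maple→Spruce→Larch→Orwell→Ash→Willow: 24+4+17+4+19 = 68
Maple→Spruce→Larch→Willow→Orwell→Ash: 24+4+12+16+4 = 60
Maple→Spruce→Larch→Willow→Ash→Orwell: 24+4+12+19+4 = 63
Maple→Spruce→Larch→Ash→Orwell→Willow: 24+4+18+4+16 = 66
Maple→Spruce→Larch→Ash→Willow→Orwell: 24+4+18+19+16 = 81
Maple→Spruce→Orwell→Larch→Willow→Ash: 24+18+17+12+19 = 90
Maple→Spruce→Orwell→Larch→Ash→Willow: 24+18+17+18+19 = 96
Maple→Spruce→Orwell→Willow→Larch→Ash: 24+18+16+12+18 = 88
Maple→Spruce→Orwell→Willow→Ash→Larch: 24+18+16+19+18 = 95
Maple→Spruce→Orwell→Ash→Larch→Willow: 24+18+4+18+12 = 76
Maple→Spruce→Orwell→Ash→Willow→Larch: 24+18+4+19+12 = 77
Maple→Spruce→Willow→Larch→Orwell→Ash: 24+9+12+17+4 = 66
Maple→Spruce→Willow→Larch→Ash→Orwell: 24+9+12+18+4 = 67
… (106 more)
Maple→Orwell→Ash→Larch→Spruce→Willow: 13+4+18+4+9 = 48  ← best
The minimum is 48.
One shortest path: Maple → Orwell → Ash → Larch → Spruce → Willow.

Shortest open route: 48 miles.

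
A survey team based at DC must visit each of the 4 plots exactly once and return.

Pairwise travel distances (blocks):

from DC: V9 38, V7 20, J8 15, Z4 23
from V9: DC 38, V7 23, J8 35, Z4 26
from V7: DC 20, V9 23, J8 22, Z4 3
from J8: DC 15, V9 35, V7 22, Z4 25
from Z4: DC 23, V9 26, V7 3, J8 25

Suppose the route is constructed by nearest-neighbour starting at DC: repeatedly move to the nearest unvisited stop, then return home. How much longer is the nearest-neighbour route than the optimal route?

DC: J8=15, V7=20, Z4=23, V9=38 ⇒ J8
J8: V7=22, Z4=25, V9=35 ⇒ V7
V7: Z4=3, V9=23 ⇒ Z4
Z4: V9=26 ⇒ V9
NN route DC → J8 → V7 → Z4 → V9 → DC costs 104.
Optimal: DC → V7 → Z4 → V9 → J8 → DC costs 99 (by enumerating all 12 distinct tours).
Excess = 104 − 99 = 5.

Excess over optimum: 5 blocks.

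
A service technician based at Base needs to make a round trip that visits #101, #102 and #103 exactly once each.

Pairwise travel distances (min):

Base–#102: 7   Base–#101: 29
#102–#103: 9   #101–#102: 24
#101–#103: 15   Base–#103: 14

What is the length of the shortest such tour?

There are 3 distinct closed tours to check (reversals are equivalent).
Base - #101 - #102 - #103 - Base: 29+24+9+14 = 76
Base - #101 - #103 - #102 - Base: 29+15+9+7 = 60
Base - #102 - #101 - #103 - Base: 7+24+15+14 = 60
The minimum is 60.
One optimal route: Base → #101 → #103 → #102 → Base (or its reverse).

Minimum total distance: 60 min.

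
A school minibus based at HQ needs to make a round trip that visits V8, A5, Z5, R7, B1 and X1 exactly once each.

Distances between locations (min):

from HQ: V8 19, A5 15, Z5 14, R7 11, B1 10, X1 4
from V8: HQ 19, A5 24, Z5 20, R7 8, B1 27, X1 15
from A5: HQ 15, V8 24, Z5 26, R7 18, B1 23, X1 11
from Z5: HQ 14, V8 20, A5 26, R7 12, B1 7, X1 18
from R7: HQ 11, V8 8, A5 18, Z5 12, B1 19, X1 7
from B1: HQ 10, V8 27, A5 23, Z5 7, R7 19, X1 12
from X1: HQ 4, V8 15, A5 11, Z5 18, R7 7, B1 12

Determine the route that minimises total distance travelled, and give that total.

76 min — the shortest possible round trip.

There are 360 distinct closed tours to check (reversals are equivalent).
HQ→V8→A5→Z5→R7→B1→X1→HQ: 19+24+26+12+19+12+4 = 116
HQ→V8→A5→Z5→R7→X1→B1→HQ: 19+24+26+12+7+12+10 = 110
HQ→V8→A5→Z5→B1→R7→X1→HQ: 19+24+26+7+19+7+4 = 106
HQ→V8→A5→Z5→B1→X1→R7→HQ: 19+24+26+7+12+7+11 = 106
HQ→V8→A5→Z5→X1→R7→B1→HQ: 19+24+26+18+7+19+10 = 123
HQ→V8→A5→Z5→X1→B1→R7→HQ: 19+24+26+18+12+19+11 = 129
HQ→V8→A5→R7→Z5→B1→X1→HQ: 19+24+18+12+7+12+4 = 96
HQ→V8→A5→R7→Z5→X1→B1→HQ: 19+24+18+12+18+12+10 = 113
… (352 more)
HQ→B1→Z5→R7→V8→A5→X1→HQ: 10+7+12+8+24+11+4 = 76  ← best
The minimum is 76.
One optimal route: HQ → B1 → Z5 → R7 → V8 → A5 → X1 → HQ (or its reverse).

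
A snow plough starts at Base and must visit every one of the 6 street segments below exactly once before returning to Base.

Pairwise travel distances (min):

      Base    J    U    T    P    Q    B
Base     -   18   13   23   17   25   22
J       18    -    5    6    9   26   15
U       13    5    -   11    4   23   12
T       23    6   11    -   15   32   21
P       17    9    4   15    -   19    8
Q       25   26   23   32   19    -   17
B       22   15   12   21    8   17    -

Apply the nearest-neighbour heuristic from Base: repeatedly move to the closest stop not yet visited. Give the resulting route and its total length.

At Base the remaining stops are U 13, P 17, J 18, B 22, T 23, Q 25; go to U.
At U the remaining stops are P 4, J 5, T 11, B 12, Q 23; go to P.
At P the remaining stops are B 8, J 9, T 15, Q 19; go to B.
At B the remaining stops are J 15, Q 17, T 21; go to J.
At J the remaining stops are T 6, Q 26; go to T.
At T the remaining stops are Q 32; go to Q.
Return Q→Base: 25.
Total = 13 + 4 + 8 + 15 + 6 + 32 + 25 = 103.

Total distance 103 min via the nearest-neighbour route Base → U → P → B → J → T → Q → Base.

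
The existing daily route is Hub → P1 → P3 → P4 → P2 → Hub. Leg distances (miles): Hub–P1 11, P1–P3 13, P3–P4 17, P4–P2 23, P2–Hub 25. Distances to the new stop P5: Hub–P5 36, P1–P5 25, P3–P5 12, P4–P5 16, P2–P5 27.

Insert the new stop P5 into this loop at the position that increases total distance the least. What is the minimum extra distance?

+11 miles — insert P5 between P3 and P4.

Insertion cost between consecutive stops i–j is d(i,P5) + d(P5,j) − d(i,j):
  between Hub and P1: 36 + 25 − 11 = 50
  between P1 and P3: 25 + 12 − 13 = 24
  between P3 and P4: 12 + 16 − 17 = 11
  between P4 and P2: 16 + 27 − 23 = 20
  between P2 and Hub: 27 + 36 − 25 = 38
Cheapest insertion is between P3 and P4, adding 11.
New total = 89 + 11 = 100.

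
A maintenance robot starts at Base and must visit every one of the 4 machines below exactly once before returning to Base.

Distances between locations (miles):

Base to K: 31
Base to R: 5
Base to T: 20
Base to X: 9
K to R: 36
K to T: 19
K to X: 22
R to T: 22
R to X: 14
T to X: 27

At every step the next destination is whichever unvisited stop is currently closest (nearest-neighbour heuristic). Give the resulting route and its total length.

80 miles along Base → R → X → K → T → Base.

Base → [R:5 / X:9 / T:20 / K:31] → R (5)
R → [X:14 / T:22 / K:36] → X (14)
X → [K:22 / T:27] → K (22)
K → [T:19] → T (19)
Return T→Base: 20.
Total = 5 + 14 + 22 + 19 + 20 = 80.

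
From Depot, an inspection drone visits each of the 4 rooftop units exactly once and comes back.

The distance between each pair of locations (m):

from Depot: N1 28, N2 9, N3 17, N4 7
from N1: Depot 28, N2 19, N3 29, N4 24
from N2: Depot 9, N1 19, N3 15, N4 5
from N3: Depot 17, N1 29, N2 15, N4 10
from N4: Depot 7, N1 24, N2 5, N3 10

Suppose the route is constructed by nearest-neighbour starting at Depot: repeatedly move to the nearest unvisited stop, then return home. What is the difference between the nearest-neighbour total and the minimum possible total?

10 m longer than the optimal tour.

From Depot: N4=7, N2=9, N3=17, N1=28 → choose N4 (7).
From N4: N2=5, N3=10, N1=24 → choose N2 (5).
From N2: N3=15, N1=19 → choose N3 (15).
From N3: N1=29 → choose N1 (29).
NN route Depot → N4 → N2 → N3 → N1 → Depot costs 84.
Optimal: Depot → N2 → N1 → N3 → N4 → Depot costs 74 (by enumerating all 12 distinct tours).
Excess = 84 − 74 = 10.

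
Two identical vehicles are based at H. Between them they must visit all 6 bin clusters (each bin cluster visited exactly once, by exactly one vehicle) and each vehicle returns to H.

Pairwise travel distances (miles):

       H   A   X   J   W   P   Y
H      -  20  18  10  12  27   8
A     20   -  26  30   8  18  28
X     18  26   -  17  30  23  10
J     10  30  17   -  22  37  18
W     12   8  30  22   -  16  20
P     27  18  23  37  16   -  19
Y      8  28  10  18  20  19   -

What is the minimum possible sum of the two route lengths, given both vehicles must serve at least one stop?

There are 2^5 − 1 = 31 ways to divide the 6 stops into two non-empty groups. For each, the best each vehicle can do is its own shortest tour through its group:
  {A} + {X, J, W, P, Y}: 40 + 84 = 124
  {X} + {A, J, W, P, Y}: 36 + 85 = 121
  {A, X} + {J, W, P, Y}: 64 + 75 = 139
  {J} + {A, X, W, P, Y}: 20 + 79 = 99
  {A, J} + {X, W, P, Y}: 60 + 69 = 129
  {X, J} + {A, W, P, Y}: 45 + 65 = 110
  … (31 splits in total)
Best: vehicle 1 H → J → H = 20; vehicle 2 H → W → A → P → X → Y → H = 79; combined 99.

Minimum combined distance: 99 miles.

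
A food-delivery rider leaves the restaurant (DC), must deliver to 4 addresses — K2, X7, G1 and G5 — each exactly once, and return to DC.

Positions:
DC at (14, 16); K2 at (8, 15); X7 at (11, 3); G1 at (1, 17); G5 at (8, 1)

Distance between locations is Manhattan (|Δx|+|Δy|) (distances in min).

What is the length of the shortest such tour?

DC-K2-X7-G1-G5-DC: 7+15+24+23+21 = 90
DC-K2-X7-G5-G1-DC: 7+15+5+23+14 = 64
DC-K2-G1-X7-G5-DC: 7+9+24+5+21 = 66
DC-K2-G1-G5-X7-DC: 7+9+23+5+16 = 60
DC-K2-G5-X7-G1-DC: 7+14+5+24+14 = 64
DC-K2-G5-G1-X7-DC: 7+14+23+24+16 = 84
DC-X7-K2-G1-G5-DC: 16+15+9+23+21 = 84
DC-X7-K2-G5-G1-DC: 16+15+14+23+14 = 82
DC-X7-G1-K2-G5-DC: 16+24+9+14+21 = 84
DC-X7-G5-K2-G1-DC: 16+5+14+9+14 = 58
DC-G1-K2-X7-G5-DC: 14+9+15+5+21 = 64
DC-G1-X7-K2-G5-DC: 14+24+15+14+21 = 88
The minimum is 58.
One optimal route: DC → X7 → G5 → K2 → G1 → DC (or its reverse).

Shortest round trip = 58 min.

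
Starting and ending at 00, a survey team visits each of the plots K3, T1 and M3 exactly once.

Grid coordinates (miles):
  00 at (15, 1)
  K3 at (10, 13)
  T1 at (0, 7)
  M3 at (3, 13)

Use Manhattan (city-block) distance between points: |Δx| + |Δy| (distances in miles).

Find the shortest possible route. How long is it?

54 miles — the shortest possible round trip.

00→K3→T1→M3→00: 17+16+9+24 = 66
00→K3→M3→T1→00: 17+7+9+21 = 54
00→T1→K3→M3→00: 21+16+7+24 = 68
The minimum is 54.
One optimal route: 00 → K3 → M3 → T1 → 00 (or its reverse).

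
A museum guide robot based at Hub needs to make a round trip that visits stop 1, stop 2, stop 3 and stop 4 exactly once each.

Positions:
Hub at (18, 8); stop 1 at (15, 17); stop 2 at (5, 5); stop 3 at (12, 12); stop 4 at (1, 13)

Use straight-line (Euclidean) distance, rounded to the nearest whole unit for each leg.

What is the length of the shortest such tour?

Minimum total distance: 48.

With 4 stops there are 4!/2 = 12 distinct round trips (a route and its reverse cost the same).
Hub-stop 1-stop 2-stop 3-stop 4-Hub: 9+16+10+11+18 = 64
Hub-stop 1-stop 2-stop 4-stop 3-Hub: 9+16+9+11+7 = 52
Hub-stop 1-stop 3-stop 2-stop 4-Hub: 9+6+10+9+18 = 52
Hub-stop 1-stop 3-stop 4-stop 2-Hub: 9+6+11+9+13 = 48
Hub-stop 1-stop 4-stop 2-stop 3-Hub: 9+15+9+10+7 = 50
Hub-stop 1-stop 4-stop 3-stop 2-Hub: 9+15+11+10+13 = 58
Hub-stop 2-stop 1-stop 3-stop 4-Hub: 13+16+6+11+18 = 64
Hub-stop 2-stop 1-stop 4-stop 3-Hub: 13+16+15+11+7 = 62
Hub-stop 2-stop 3-stop 1-stop 4-Hub: 13+10+6+15+18 = 62
Hub-stop 2-stop 4-stop 1-stop 3-Hub: 13+9+15+6+7 = 50
Hub-stop 3-stop 1-stop 2-stop 4-Hub: 7+6+16+9+18 = 56
Hub-stop 3-stop 2-stop 1-stop 4-Hub: 7+10+16+15+18 = 66
The minimum is 48.
One optimal route: Hub → stop 1 → stop 3 → stop 4 → stop 2 → Hub (or its reverse).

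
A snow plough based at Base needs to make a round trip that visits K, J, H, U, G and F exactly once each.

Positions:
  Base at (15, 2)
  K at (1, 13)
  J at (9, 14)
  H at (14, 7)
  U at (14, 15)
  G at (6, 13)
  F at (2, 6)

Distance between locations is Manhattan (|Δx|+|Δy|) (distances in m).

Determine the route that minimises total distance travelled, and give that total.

With 6 stops there are 6!/2 = 360 distinct round trips (a route and its reverse cost the same).
Base→K→J→H→U→G→F→Base: 25+9+12+8+10+11+17 = 92
Base→K→J→H→U→F→G→Base: 25+9+12+8+21+11+20 = 106
Base→K→J→H→G→U→F→Base: 25+9+12+14+10+21+17 = 108
Base→K→J→H→G→F→U→Base: 25+9+12+14+11+21+14 = 106
Base→K→J→H→F→U→G→Base: 25+9+12+13+21+10+20 = 110
Base→K→J→H→F→G→U→Base: 25+9+12+13+11+10+14 = 94
Base→K→J→U→H→G→F→Base: 25+9+6+8+14+11+17 = 90
Base→K→J→U→H→F→G→Base: 25+9+6+8+13+11+20 = 92
… (352 more)
Base→H→U→J→G→K→F→Base: 6+8+6+4+5+8+17 = 54  ← best
The minimum is 54.
One optimal route: Base → H → U → J → G → K → F → Base (or its reverse).

54 m — the shortest possible round trip.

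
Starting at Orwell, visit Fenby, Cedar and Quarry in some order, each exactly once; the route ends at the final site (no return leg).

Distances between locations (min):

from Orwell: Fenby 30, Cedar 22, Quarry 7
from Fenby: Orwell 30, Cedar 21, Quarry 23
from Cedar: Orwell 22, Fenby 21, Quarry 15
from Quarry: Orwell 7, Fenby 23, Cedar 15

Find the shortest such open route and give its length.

There are 3! = 6 possible orderings.
Orwell → Fenby → Cedar → Quarry: 30+21+15 = 66
Orwell → Fenby → Quarry → Cedar: 30+23+15 = 68
Orwell → Cedar → Fenby → Quarry: 22+21+23 = 66
Orwell → Cedar → Quarry → Fenby: 22+15+23 = 60
Orwell → Quarry → Fenby → Cedar: 7+23+21 = 51
Orwell → Quarry → Cedar → Fenby: 7+15+21 = 43
The minimum is 43.
One shortest path: Orwell → Quarry → Cedar → Fenby.

43 min — the minimum one-way total.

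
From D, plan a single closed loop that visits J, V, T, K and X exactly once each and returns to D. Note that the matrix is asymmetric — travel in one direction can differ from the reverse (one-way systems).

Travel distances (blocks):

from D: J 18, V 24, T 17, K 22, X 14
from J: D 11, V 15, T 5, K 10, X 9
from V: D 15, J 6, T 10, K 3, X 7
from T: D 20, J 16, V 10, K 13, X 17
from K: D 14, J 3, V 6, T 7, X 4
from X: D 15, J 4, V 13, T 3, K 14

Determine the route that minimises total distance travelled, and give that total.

Minimum total distance: 44 blocks.

D-J-V-T-K-X-D: 18+15+10+13+4+15 = 75
D-J-V-T-X-K-D: 18+15+10+17+14+14 = 88
D-J-V-K-T-X-D: 18+15+3+7+17+15 = 75
D-J-V-K-X-T-D: 18+15+3+4+3+20 = 63
D-J-V-X-T-K-D: 18+15+7+3+13+14 = 70
D-J-V-X-K-T-D: 18+15+7+14+7+20 = 81
D-J-T-V-K-X-D: 18+5+10+3+4+15 = 55
D-J-T-V-X-K-D: 18+5+10+7+14+14 = 68
D-J-T-K-V-X-D: 18+5+13+6+7+15 = 64
D-J-T-K-X-V-D: 18+5+13+4+13+15 = 68
D-J-T-X-V-K-D: 18+5+17+13+3+14 = 70
D-J-T-X-K-V-D: 18+5+17+14+6+15 = 75
D-J-K-V-T-X-D: 18+10+6+10+17+15 = 76
D-J-K-V-X-T-D: 18+10+6+7+3+20 = 64
… (106 more)
D-X-T-V-K-J-D: 14+3+10+3+3+11 = 44  ← best
The minimum is 44.
One optimal route: D → X → T → V → K → J → D.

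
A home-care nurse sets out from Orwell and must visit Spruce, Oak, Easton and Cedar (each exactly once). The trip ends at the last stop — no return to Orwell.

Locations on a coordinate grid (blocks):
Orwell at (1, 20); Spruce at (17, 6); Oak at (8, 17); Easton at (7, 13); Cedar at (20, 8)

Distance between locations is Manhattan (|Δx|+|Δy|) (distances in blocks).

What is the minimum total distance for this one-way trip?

Shortest open route: 37 blocks.

There are 4! = 24 possible orderings.
Orwell→Spruce→Oak→Easton→Cedar: 30+20+5+18 = 73
Orwell→Spruce→Oak→Cedar→Easton: 30+20+21+18 = 89
Orwell→Spruce→Easton→Oak→Cedar: 30+17+5+21 = 73
Orwell→Spruce→Easton→Cedar→Oak: 30+17+18+21 = 86
Orwell→Spruce→Cedar→Oak→Easton: 30+5+21+5 = 61
Orwell→Spruce→Cedar→Easton→Oak: 30+5+18+5 = 58
Orwell→Oak→Spruce→Easton→Cedar: 10+20+17+18 = 65
Orwell→Oak→Spruce→Cedar→Easton: 10+20+5+18 = 53
Orwell→Oak→Easton→Spruce→Cedar: 10+5+17+5 = 37
Orwell→Oak→Easton→Cedar→Spruce: 10+5+18+5 = 38
Orwell→Oak→Cedar→Spruce→Easton: 10+21+5+17 = 53
Orwell→Oak→Cedar→Easton→Spruce: 10+21+18+17 = 66
Orwell→Easton→Spruce→Oak→Cedar: 13+17+20+21 = 71
Orwell→Easton→Spruce→Cedar→Oak: 13+17+5+21 = 56
… (10 more)
The minimum is 37.
One shortest path: Orwell → Oak → Easton → Spruce → Cedar.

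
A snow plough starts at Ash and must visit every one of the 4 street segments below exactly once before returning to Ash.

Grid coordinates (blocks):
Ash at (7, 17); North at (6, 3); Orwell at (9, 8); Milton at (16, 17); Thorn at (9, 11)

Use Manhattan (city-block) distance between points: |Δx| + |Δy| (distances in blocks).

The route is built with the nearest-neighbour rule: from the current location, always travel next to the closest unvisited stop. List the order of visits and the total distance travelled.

Ash → [Thorn:8 / Milton:9 / Orwell:11 / North:15] → Thorn (8)
Thorn → [Orwell:3 / North:11 / Milton:13] → Orwell (3)
Orwell → [North:8 / Milton:16] → North (8)
North → [Milton:24] → Milton (24)
Return Milton→Ash: 9.
Total = 8 + 3 + 8 + 24 + 9 = 52.

Total distance 52 blocks via the nearest-neighbour route Ash → Thorn → Orwell → North → Milton → Ash.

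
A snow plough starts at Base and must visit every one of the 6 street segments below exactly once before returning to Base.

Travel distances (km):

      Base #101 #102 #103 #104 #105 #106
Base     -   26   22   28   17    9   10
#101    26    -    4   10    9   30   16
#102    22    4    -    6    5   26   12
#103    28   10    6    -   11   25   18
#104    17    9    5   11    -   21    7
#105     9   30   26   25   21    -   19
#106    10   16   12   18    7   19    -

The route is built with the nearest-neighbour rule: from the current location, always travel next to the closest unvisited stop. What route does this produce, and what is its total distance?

At Base the remaining stops are #105 9, #106 10, #104 17, #102 22, #101 26, #103 28; go to #105.
At #105 the remaining stops are #106 19, #104 21, #103 25, #102 26, #101 30; go to #106.
At #106 the remaining stops are #104 7, #102 12, #101 16, #103 18; go to #104.
At #104 the remaining stops are #102 5, #101 9, #103 11; go to #102.
At #102 the remaining stops are #101 4, #103 6; go to #101.
At #101 the remaining stops are #103 10; go to #103.
Return #103→Base: 28.
Total = 9 + 19 + 7 + 5 + 4 + 10 + 28 = 82.

Nearest-neighbour total = 82 km; route Base → #105 → #106 → #104 → #102 → #101 → #103 → Base.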